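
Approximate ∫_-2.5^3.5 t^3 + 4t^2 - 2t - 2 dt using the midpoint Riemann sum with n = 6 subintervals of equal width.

Δt = (3.5 − (-2.5))/6 = 1.
Midpoints: -2, -1, 0, 1, 2, 3.
f(-2) = 10, f(-1) = 3, f(0) = -2, f(1) = 1, f(2) = 18, f(3) = 55.
Sum = Δt · [f(-2) + f(-1) + f(0) + ...].
Sum = 85.

85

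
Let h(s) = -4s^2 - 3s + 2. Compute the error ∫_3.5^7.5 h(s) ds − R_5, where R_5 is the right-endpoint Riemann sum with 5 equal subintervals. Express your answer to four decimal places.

76.9067

Exact integral: ∫_3.5^7.5 h(s) ds ≈ -563.333333.
R_5 = -640.24.
Error ≈ -563.333333 − (-640.24) ≈ 76.9067.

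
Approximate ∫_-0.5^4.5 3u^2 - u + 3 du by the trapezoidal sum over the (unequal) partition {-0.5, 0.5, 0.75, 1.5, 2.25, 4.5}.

Subinterval widths: 1, 0.25, 0.75, 0.75, 2.25.
f(-0.5) = 4.25, f(0.5) = 3.25, f(0.75) = 3.9375, f(1.5) = 8.25, f(2.25) = 15.9375, f(4.5) = 59.25.
On each subinterval the trapezoid contributes (Δu_i/2)·[f(u_{i-1}) + f(u_i)].
Sum = 102.875.

102.875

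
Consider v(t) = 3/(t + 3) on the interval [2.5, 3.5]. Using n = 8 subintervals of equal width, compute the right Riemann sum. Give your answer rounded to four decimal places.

0.4960

Δt = (3.5 − 2.5)/8 = 0.125.
Right endpoints: 2.625, 2.75, 2.875, 3, 3.125, 3.25, 3.375, 3.5.
v(2.625) = 8/15, v(2.75) = 12/23, v(2.875) = 24/47, v(3) = 0.5, v(3.125) = 24/49, v(3.25) = 0.48, v(3.375) = 8/17, v(3.5) = 6/13.
Sum = Δt · [v(2.625) + v(2.75) + v(2.875) + ...].
Sum ≈ 0.4960.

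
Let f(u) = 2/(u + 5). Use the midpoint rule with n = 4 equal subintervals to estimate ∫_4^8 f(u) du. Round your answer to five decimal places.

0.73492

Δu = (8 − 4)/4 = 1.
Midpoints: 4.5, 5.5, 6.5, 7.5.
f(4.5) = 4/19, f(5.5) = 4/21, f(6.5) = 4/23, f(7.5) = 0.16.
Sum = Δu · [f(4.5) + f(5.5) + f(6.5) + f(7.5)].
Sum ≈ 0.73492.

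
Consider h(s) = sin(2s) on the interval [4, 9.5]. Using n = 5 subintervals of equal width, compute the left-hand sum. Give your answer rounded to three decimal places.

0.144

Δs = (9.5 − 4)/5 = 1.1.
Left endpoints: 4, 5.1, 6.2, 7.3, 8.4.
h(4) ≈ 0.989, h(5.1) ≈ -0.700, h(6.2) ≈ -0.166, h(7.3) ≈ 0.895, h(8.4) ≈ -0.888.
Sum = Δs · [h(4) + h(5.1) + h(6.2) + h(7.3) + h(8.4)].
Sum ≈ 0.144.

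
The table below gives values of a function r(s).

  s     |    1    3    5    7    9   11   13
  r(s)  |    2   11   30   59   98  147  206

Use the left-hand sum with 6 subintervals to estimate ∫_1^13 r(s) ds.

Δs = 2.
Sum = 2·[2 + 11 + 30 + 59 + 98 + 147] = 694.

694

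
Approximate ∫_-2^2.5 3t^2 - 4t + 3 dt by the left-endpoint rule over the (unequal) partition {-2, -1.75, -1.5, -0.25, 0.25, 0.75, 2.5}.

36.375

Subinterval widths: 0.25, 0.25, 1.25, 0.5, 0.5, 1.75.
Left endpoints: -2, -1.75, -1.5, -0.25, 0.25, 0.75.
f(-2) = 23, f(-1.75) = 19.1875, f(-1.5) = 15.75, f(-0.25) = 4.1875, f(0.25) = 2.1875, f(0.75) = 1.6875.
Sum = Σ Δt_i · f(t_i).
Sum = 36.375.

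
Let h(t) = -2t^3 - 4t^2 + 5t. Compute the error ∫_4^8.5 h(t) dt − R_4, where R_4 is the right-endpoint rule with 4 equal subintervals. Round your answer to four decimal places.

772.1895

Exact integral: ∫_4^8.5 h(t) dt = -3074.90625.
R_4 ≈ -3847.095703.
Error ≈ -3074.90625 − (-3847.095703) ≈ 772.1895.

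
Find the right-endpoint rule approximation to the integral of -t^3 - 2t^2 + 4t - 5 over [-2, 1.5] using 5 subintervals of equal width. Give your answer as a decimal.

Δt = (1.5 − (-2))/5 = 0.7.
Right endpoints: -1.3, -0.6, 0.1, 0.8, 1.5.
f(-1.3) = -11.383, f(-0.6) = -7.904, f(0.1) = -4.621, f(0.8) = -3.592, f(1.5) = -6.875.
Sum = Δt · [f(-1.3) + f(-0.6) + f(0.1) + f(0.8) + f(1.5)].
Sum = -24.0625.

-24.0625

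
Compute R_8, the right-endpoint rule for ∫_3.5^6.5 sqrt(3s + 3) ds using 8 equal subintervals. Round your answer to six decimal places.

Δs = (6.5 − 3.5)/8 = 0.375.
Right endpoints: 3.875, 4.25, 4.625, 5, 5.375, 5.75, 6.125, 6.5.
f(3.875) ≈ 3.824265, f(4.25) ≈ 3.968627, f(4.625) ≈ 4.107919, f(5) ≈ 4.242641, f(5.375) ≈ 4.373214, f(5.75) ≈ 4.500000, f(6.125) ≈ 4.623311, f(6.5) ≈ 4.743416.
Sum = Δs · [f(3.875) + f(4.25) + f(4.625) + ...].
Sum ≈ 12.893772.

12.893772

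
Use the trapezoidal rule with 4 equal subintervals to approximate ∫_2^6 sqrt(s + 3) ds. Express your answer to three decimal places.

Δs = (6 − 2)/4 = 1.
f(2) ≈ 2.236, f(3) ≈ 2.449, f(4) ≈ 2.646, f(5) ≈ 2.828, f(6) ≈ 3.000.
T_4 = (Δs/2)·[f(s_0) + 2f(s_1) + 2f(s_2) + 2f(s_3) + f(s_4)].
Sum ≈ 10.542.

10.542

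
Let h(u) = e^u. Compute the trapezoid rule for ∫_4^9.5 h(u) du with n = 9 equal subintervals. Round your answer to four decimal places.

13716.6483

Δu = (9.5 − 4)/9 = 11/18.
h(4) ≈ 54.5982, h(83/18) ≈ 100.5959, h(47/9) ≈ 185.3456, h(35/6) ≈ 341.4951, h(58/9) ≈ 629.1970, h(127/18) ≈ 1159.2813, h(23/3) ≈ 2135.9497, h(149/18) ≈ 3935.4392, h(80/9) ≈ 7250.9581, h(9.5) ≈ 13359.7268.
T_9 = (Δu/2)·[h(u_0) + 2h(u_1) + ... + 2h(u_{8}) + h(u_9)].
Sum ≈ 13716.6483.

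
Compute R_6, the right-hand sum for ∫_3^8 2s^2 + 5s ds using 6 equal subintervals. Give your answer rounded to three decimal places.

518.241

Δs = (8 − 3)/6 = 5/6.
Right endpoints: 23/6, 14/3, 5.5, 19/3, 43/6, 8.
f(23/6) = 437/9, f(14/3) = 602/9, f(5.5) = 88, f(19/3) = 1007/9, f(43/6) = 1247/9, f(8) = 168.
Sum = Δs · [f(23/6) + f(14/3) + f(5.5) + ...].
Sum ≈ 518.241.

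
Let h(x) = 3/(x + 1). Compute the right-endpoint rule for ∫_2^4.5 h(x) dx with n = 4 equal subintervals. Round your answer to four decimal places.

Δx = (4.5 − 2)/4 = 0.625.
Right endpoints: 2.625, 3.25, 3.875, 4.5.
h(2.625) = 24/29, h(3.25) = 12/17, h(3.875) = 8/13, h(4.5) = 6/11.
Sum = Δx · [h(2.625) + h(3.25) + h(3.875) + h(4.5)].
Sum ≈ 1.6839.

1.6839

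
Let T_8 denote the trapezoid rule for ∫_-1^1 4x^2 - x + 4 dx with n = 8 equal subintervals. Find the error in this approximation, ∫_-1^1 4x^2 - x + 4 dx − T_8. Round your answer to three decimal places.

-0.083

Exact integral: ∫_-1^1 f(x) dx ≈ 10.66667.
T_8 = 10.75.
Error ≈ 10.66667 − 10.75 ≈ -0.083.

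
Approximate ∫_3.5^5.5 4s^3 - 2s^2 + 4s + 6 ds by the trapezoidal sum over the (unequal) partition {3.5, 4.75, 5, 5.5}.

Subinterval widths: 1.25, 0.25, 0.5.
f(3.5) = 167, f(4.75) = 408.5625, f(5) = 476, f(5.5) = 633.
On each subinterval the trapezoid contributes (Δs_i/2)·[f(s_{i-1}) + f(s_i)].
Sum = 747.546875.

747.546875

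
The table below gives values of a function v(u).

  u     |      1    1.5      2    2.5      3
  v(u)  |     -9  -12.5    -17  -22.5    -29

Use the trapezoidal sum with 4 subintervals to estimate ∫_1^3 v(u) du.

-35.5

Δu = 0.5.
T_4 = (0.5/2)·[(-9) + 2·(-12.5) + 2·(-17) + 2·(-22.5) + (-29)] = -35.5.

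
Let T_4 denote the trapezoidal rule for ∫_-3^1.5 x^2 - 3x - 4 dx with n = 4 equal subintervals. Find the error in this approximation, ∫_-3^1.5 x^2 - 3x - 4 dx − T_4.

Exact integral: ∫_-3^1.5 f(x) dx = 2.25.
T_4 = 3.19921875.
Error = 2.25 − 3.19921875 = -0.94921875.

-0.94921875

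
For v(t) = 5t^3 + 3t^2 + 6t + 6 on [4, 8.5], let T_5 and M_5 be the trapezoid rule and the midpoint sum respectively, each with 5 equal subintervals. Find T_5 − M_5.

T_5 = 7009.72875.
M_5 = 6921.5653125.
T_5 − M_5 = 88.1634375.

88.1634375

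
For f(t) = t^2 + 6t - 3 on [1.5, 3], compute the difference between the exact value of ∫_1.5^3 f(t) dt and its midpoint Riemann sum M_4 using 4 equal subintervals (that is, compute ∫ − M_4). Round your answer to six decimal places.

Exact integral: ∫_1.5^3 f(t) dt = 23.625.
M_4 ≈ 23.60742188.
Error ≈ 23.625 − 23.60742188 ≈ 0.017578.

0.017578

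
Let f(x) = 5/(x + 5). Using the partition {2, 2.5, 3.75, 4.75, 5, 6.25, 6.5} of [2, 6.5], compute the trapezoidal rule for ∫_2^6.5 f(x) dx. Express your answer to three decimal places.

2.488

Subinterval widths: 0.5, 1.25, 1, 0.25, 1.25, 0.25.
f(2) = 5/7, f(2.5) = 2/3, f(3.75) = 4/7, f(4.75) = 20/39, f(5) = 0.5, f(6.25) = 4/9, f(6.5) = 10/23.
On each subinterval the trapezoid contributes (Δx_i/2)·[f(x_{i-1}) + f(x_i)].
Sum ≈ 2.488.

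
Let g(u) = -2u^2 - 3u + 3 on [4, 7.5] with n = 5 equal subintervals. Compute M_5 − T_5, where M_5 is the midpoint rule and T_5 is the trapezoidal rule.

M_5 = -288.1725.
T_5 = -289.03.
M_5 − T_5 = 0.8575.

0.8575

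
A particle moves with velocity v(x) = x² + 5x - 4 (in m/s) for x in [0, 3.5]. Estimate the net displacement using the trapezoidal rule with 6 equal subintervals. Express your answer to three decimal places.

Δx = (3.5 − 0)/6 = 7/12.
v(0) = -4, v(7/12) = -107/144, v(7/6) = 115/36, v(1.75) = 7.8125, v(7/3) = 118/9, v(35/12) = 2749/144, v(3.5) = 25.75.
T_6 = (Δx/2)·[v(x_0) + 2v(x_1) + ... + 2v(x_{5}) + v(x_6)].
Sum ≈ 31.115.

31.115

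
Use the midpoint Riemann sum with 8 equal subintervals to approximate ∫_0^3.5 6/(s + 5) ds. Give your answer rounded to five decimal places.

3.18252

Δs = (3.5 − 0)/8 = 0.4375.
Midpoints: 0.21875, 0.65625, 1.09375, 1.53125, 1.96875, 2.40625, 2.84375, 3.28125.
f(0.21875) = 192/167, f(0.65625) = 192/181, f(1.09375) = 64/65, f(1.53125) = 192/209, f(1.96875) = 192/223, f(2.40625) = 64/79, f(2.84375) = 192/251, f(3.28125) = 192/265.
Sum = Δs · [f(0.21875) + f(0.65625) + f(1.09375) + ...].
Sum ≈ 3.18252.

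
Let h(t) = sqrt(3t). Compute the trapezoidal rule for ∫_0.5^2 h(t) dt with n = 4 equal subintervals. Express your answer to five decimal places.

Δt = (2 − 0.5)/4 = 0.375.
h(0.5) ≈ 1.22474, h(0.875) ≈ 1.62019, h(1.25) ≈ 1.93649, h(1.625) ≈ 2.20794, h(2) ≈ 2.44949.
T_4 = (Δt/2)·[h(t_0) + 2h(t_1) + 2h(t_2) + 2h(t_3) + h(t_4)].
Sum ≈ 2.85065.

2.85065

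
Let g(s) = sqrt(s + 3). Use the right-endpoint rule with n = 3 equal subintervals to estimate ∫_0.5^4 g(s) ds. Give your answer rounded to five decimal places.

8.42477

Δs = (4 − 0.5)/3 = 7/6.
Right endpoints: 5/3, 17/6, 4.
g(5/3) ≈ 2.16025, g(17/6) ≈ 2.41523, g(4) ≈ 2.64575.
Sum = Δs · [g(5/3) + g(17/6) + g(4)].
Sum ≈ 8.42477.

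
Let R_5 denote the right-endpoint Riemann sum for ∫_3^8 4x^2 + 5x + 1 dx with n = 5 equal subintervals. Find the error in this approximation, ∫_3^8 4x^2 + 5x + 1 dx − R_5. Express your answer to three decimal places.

-125.833

Exact integral: ∫_3^8 f(x) dx ≈ 789.16667.
R_5 = 915.
Error ≈ 789.16667 − 915 ≈ -125.833.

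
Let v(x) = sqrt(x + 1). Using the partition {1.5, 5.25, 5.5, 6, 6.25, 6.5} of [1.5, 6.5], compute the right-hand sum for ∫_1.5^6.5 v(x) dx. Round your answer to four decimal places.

12.6931

Subinterval widths: 3.75, 0.25, 0.5, 0.25, 0.25.
Right endpoints: 5.25, 5.5, 6, 6.25, 6.5.
v(5.25) ≈ 2.5000, v(5.5) ≈ 2.5495, v(6) ≈ 2.6458, v(6.25) ≈ 2.6926, v(6.5) ≈ 2.7386.
Sum = Σ Δx_i · v(x_i).
Sum ≈ 12.6931.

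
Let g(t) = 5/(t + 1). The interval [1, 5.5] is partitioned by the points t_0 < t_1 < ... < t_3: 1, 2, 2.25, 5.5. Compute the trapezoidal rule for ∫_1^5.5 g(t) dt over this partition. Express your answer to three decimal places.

Subinterval widths: 1, 0.25, 3.25.
g(1) = 2.5, g(2) = 5/3, g(2.25) = 20/13, g(5.5) = 10/13.
On each subinterval the trapezoid contributes (Δt_i/2)·[g(t_{i-1}) + g(t_i)].
Sum ≈ 6.234.

6.234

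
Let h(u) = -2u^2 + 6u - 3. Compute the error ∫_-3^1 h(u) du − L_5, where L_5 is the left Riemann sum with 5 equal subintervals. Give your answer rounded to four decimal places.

Exact integral: ∫_-3^1 h(u) du ≈ -54.666667.
L_5 = -71.52.
Error ≈ -54.666667 − (-71.52) ≈ 16.8533.

16.8533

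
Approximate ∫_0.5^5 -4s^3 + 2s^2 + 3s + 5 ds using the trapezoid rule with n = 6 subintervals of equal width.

-495.140625

Δs = (5 − 0.5)/6 = 0.75.
f(0.5) = 6.5, f(1.25) = 4.0625, f(2) = -13, f(2.75) = -54.8125, f(3.5) = -131.5, f(4.25) = -253.1875, f(5) = -430.
T_6 = (Δs/2)·[f(s_0) + 2f(s_1) + ... + 2f(s_{5}) + f(s_6)].
Sum = -495.140625.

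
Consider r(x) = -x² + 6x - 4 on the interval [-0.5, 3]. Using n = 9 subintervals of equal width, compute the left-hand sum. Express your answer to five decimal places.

Δx = (3 − (-0.5))/9 = 7/18.
Left endpoints: -0.5, -1/9, 5/18, 2/3, 19/18, 13/9, 11/6, 20/9, 47/18.
r(-0.5) = -7.25, r(-1/9) = -379/81, r(5/18) = -781/324, r(2/3) = -4/9, r(19/18) = 395/324, r(13/9) = 209/81, r(11/6) = 131/36, r(20/9) = 356/81, r(47/18) = 1571/324.
Sum = Δx · [r(-0.5) + r(-1/9) + r(5/18) + ...].
Sum ≈ 0.73817.

0.73817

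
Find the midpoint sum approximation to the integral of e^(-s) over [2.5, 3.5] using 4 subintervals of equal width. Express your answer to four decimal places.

0.0518

Δs = (3.5 − 2.5)/4 = 0.25.
Midpoints: 2.625, 2.875, 3.125, 3.375.
f(2.625) ≈ 0.0724, f(2.875) ≈ 0.0564, f(3.125) ≈ 0.0439, f(3.375) ≈ 0.0342.
Sum = Δs · [f(2.625) + f(2.875) + f(3.125) + f(3.375)].
Sum ≈ 0.0518.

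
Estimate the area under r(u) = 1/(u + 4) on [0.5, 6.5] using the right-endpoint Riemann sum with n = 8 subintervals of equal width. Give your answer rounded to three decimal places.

Δu = (6.5 − 0.5)/8 = 0.75.
Right endpoints: 1.25, 2, 2.75, 3.5, 4.25, 5, 5.75, 6.5.
r(1.25) = 4/21, r(2) = 1/6, r(2.75) = 4/27, r(3.5) = 2/15, r(4.25) = 4/33, r(5) = 1/9, r(5.75) = 4/39, r(6.5) = 2/21.
Sum = Δu · [r(1.25) + r(2) + r(2.75) + ...].
Sum ≈ 0.802.

0.802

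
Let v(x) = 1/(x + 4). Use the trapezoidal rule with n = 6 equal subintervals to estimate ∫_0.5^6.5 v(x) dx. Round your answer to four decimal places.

0.8506

Δx = (6.5 − 0.5)/6 = 1.
v(0.5) = 2/9, v(1.5) = 2/11, v(2.5) = 2/13, v(3.5) = 2/15, v(4.5) = 2/17, v(5.5) = 2/19, v(6.5) = 2/21.
T_6 = (Δx/2)·[v(x_0) + 2v(x_1) + ... + 2v(x_{5}) + v(x_6)].
Sum ≈ 0.8506.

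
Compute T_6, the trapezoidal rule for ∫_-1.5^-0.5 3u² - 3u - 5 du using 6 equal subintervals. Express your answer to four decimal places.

1.2639

Δu = (-0.5 − (-1.5))/6 = 1/6.
f(-1.5) = 6.25, f(-4/3) = 13/3, f(-7/6) = 31/12, f(-1) = 1, f(-5/6) = -5/12, f(-2/3) = -5/3, f(-0.5) = -2.75.
T_6 = (Δu/2)·[f(u_0) + 2f(u_1) + ... + 2f(u_{5}) + f(u_6)].
Sum ≈ 1.2639.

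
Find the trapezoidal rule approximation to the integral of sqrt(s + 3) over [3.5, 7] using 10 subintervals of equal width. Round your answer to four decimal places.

10.0336

Δs = (7 − 3.5)/10 = 0.35.
f(3.5) ≈ 2.5495, f(3.85) ≈ 2.6173, f(4.2) ≈ 2.6833, f(4.55) ≈ 2.7477, f(4.9) ≈ 2.8107, f(5.25) ≈ 2.8723, f(5.6) ≈ 2.9326, f(5.95) ≈ 2.9917, f(6.3) ≈ 3.0496, f(6.65) ≈ 3.1064, f(7) ≈ 3.1623.
T_10 = (Δs/2)·[f(s_0) + 2f(s_1) + ... + 2f(s_{9}) + f(s_10)].
Sum ≈ 10.0336.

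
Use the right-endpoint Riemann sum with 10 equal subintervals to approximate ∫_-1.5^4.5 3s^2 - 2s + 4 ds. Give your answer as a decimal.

Δs = (4.5 − (-1.5))/10 = 0.6.
Right endpoints: -0.9, -0.3, 0.3, 0.9, 1.5, 2.1, 2.7, 3.3, 3.9, 4.5.
f(-0.9) = 8.23, f(-0.3) = 4.87, f(0.3) = 3.67, f(0.9) = 4.63, f(1.5) = 7.75, f(2.1) = 13.03, f(2.7) = 20.47, f(3.3) = 30.07, f(3.9) = 41.83, f(4.5) = 55.75.
Sum = Δs · [f(-0.9) + f(-0.3) + f(0.3) + ...].
Sum = 114.18.

114.18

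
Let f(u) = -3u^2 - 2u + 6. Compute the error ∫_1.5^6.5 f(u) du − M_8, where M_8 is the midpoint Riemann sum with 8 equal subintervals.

-0.48828125

Exact integral: ∫_1.5^6.5 f(u) du = -281.25.
M_8 = -280.76171875.
Error = -281.25 − (-280.76171875) = -0.48828125.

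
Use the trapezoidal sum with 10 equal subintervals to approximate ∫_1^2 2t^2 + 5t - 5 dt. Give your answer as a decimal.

7.17

Δt = (2 − 1)/10 = 0.1.
f(1) = 2, f(1.1) = 2.92, f(1.2) = 3.88, f(1.3) = 4.88, f(1.4) = 5.92, f(1.5) = 7, f(1.6) = 8.12, f(1.7) = 9.28, f(1.8) = 10.48, f(1.9) = 11.72, f(2) = 13.
T_10 = (Δt/2)·[f(t_0) + 2f(t_1) + ... + 2f(t_{9}) + f(t_10)].
Sum = 7.17.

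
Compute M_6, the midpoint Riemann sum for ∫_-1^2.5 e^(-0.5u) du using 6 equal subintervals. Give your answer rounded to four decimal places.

2.7148

Δu = (2.5 − (-1))/6 = 7/12.
Midpoints: -17/24, -0.125, 11/24, 25/24, 1.625, 53/24.
f(-17/24) ≈ 1.4250, f(-0.125) ≈ 1.0645, f(11/24) ≈ 0.7952, f(25/24) ≈ 0.5940, f(1.625) ≈ 0.4437, f(53/24) ≈ 0.3315.
Sum = Δu · [f(-17/24) + f(-0.125) + f(11/24) + ...].
Sum ≈ 2.7148.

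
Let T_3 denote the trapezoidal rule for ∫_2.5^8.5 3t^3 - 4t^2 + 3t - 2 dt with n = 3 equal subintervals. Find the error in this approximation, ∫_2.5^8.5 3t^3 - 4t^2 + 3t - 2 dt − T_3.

Exact integral: ∫_2.5^8.5 f(t) dt = 3174.75.
T_3 = 3356.75.
Error = 3174.75 − 3356.75 = -182.

-182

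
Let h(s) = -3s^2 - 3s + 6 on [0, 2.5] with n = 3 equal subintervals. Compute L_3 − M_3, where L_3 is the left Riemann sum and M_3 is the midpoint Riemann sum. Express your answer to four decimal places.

L_3 ≈ 0.069444.
M_3 ≈ -9.565972.
L_3 − M_3 ≈ 9.6354.

9.6354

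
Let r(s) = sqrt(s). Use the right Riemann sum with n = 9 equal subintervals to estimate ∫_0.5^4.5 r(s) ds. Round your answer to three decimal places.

Δs = (4.5 − 0.5)/9 = 4/9.
Right endpoints: 17/18, 25/18, 11/6, 41/18, 49/18, 19/6, 65/18, 73/18, 4.5.
r(17/18) ≈ 0.972, r(25/18) ≈ 1.179, r(11/6) ≈ 1.354, r(41/18) ≈ 1.509, r(49/18) ≈ 1.650, r(19/6) ≈ 1.780, r(65/18) ≈ 1.900, r(73/18) ≈ 2.014, r(4.5) ≈ 2.121.
Sum = Δs · [r(17/18) + r(25/18) + r(11/6) + ...].
Sum ≈ 6.435.

6.435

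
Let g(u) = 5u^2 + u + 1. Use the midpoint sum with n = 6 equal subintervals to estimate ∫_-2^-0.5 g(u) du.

12.7109375

Δu = (-0.5 − (-2))/6 = 0.25.
Midpoints: -1.875, -1.625, -1.375, -1.125, -0.875, -0.625.
g(-1.875) = 16.703125, g(-1.625) = 12.578125, g(-1.375) = 9.078125, g(-1.125) = 6.203125, g(-0.875) = 3.953125, g(-0.625) = 2.328125.
Sum = Δu · [g(-1.875) + g(-1.625) + g(-1.375) + ...].
Sum = 12.7109375.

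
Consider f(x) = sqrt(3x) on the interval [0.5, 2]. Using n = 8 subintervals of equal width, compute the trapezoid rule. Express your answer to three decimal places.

Δx = (2 − 0.5)/8 = 0.1875.
f(0.5) ≈ 1.225, f(0.6875) ≈ 1.436, f(0.875) ≈ 1.620, f(1.0625) ≈ 1.785, f(1.25) ≈ 1.936, f(1.4375) ≈ 2.077, f(1.625) ≈ 2.208, f(1.8125) ≈ 2.332, f(2) ≈ 2.449.
T_8 = (Δx/2)·[f(x_0) + 2f(x_1) + ... + 2f(x_{7}) + f(x_8)].
Sum ≈ 2.856.

2.856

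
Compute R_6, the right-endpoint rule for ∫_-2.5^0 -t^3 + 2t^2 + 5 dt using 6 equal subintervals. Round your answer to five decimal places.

27.23886

Δt = (0 − (-2.5))/6 = 5/12.
Right endpoints: -25/12, -5/3, -1.25, -5/6, -5/12, 0.
f(-25/12) = 39265/1728, f(-5/3) = 410/27, f(-1.25) = 10.078125, f(-5/6) = 1505/216, f(-5/12) = 9365/1728, f(0) = 5.
Sum = Δt · [f(-25/12) + f(-5/3) + f(-1.25) + ...].
Sum ≈ 27.23886.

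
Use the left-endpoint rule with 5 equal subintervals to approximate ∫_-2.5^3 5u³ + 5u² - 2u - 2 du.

Δu = (3 − (-2.5))/5 = 1.1.
Left endpoints: -2.5, -1.4, -0.3, 0.8, 1.9.
f(-2.5) = -43.875, f(-1.4) = -3.12, f(-0.3) = -1.085, f(0.8) = 2.16, f(1.9) = 46.545.
Sum = Δu · [f(-2.5) + f(-1.4) + f(-0.3) + f(0.8) + f(1.9)].
Sum = 0.6875.

0.6875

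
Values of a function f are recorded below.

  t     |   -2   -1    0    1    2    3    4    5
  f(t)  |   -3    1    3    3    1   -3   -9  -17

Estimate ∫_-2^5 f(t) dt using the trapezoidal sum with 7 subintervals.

Δt = 1.
T_7 = (1/2)·[(-3) + 2·1 + 2·3 + 2·3 + 2·1 + 2·(-3) + 2·(-9) + (-17)] = -14.

-14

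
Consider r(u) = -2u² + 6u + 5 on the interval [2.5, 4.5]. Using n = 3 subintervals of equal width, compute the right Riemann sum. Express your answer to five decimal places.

Δu = (4.5 − 2.5)/3 = 2/3.
Right endpoints: 19/6, 23/6, 4.5.
r(19/6) = 71/18, r(23/6) = -25/18, r(4.5) = -8.5.
Sum = Δu · [r(19/6) + r(23/6) + r(4.5)].
Sum ≈ -3.96296.

-3.96296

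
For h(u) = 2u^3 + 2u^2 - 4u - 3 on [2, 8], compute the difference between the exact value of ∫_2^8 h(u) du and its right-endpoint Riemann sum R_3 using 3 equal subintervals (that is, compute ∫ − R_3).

-1232

Exact integral: ∫_2^8 h(u) du = 2238.
R_3 = 3470.
Error = 2238 − 3470 = -1232.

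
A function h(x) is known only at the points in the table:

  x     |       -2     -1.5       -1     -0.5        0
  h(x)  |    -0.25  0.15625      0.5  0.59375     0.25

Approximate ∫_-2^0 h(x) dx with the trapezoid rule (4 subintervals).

Δx = 0.5.
T_4 = (0.5/2)·[(-0.25) + 2·0.15625 + 2·0.5 + 2·0.59375 + 0.25] = 0.625.

0.625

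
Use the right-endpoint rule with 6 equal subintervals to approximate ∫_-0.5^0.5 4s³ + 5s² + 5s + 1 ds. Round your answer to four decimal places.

1.9398

Δs = (0.5 − (-0.5))/6 = 1/6.
Right endpoints: -1/3, -1/6, 0, 1/6, 1/3, 0.5.
f(-1/3) = -7/27, f(-1/6) = 31/108, f(0) = 1, f(1/6) = 215/108, f(1/3) = 91/27, f(0.5) = 5.25.
Sum = Δs · [f(-1/3) + f(-1/6) + f(0) + ...].
Sum ≈ 1.9398.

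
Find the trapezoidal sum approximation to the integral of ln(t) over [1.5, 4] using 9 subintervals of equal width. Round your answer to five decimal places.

2.43431

Δt = (4 − 1.5)/9 = 5/18.
f(1.5) ≈ 0.40547, f(16/9) ≈ 0.57536, f(37/18) ≈ 0.72055, f(7/3) ≈ 0.84730, f(47/18) ≈ 0.95978, f(26/9) ≈ 1.06087, f(19/6) ≈ 1.15268, f(31/9) ≈ 1.23676, f(67/18) ≈ 1.31432, f(4) ≈ 1.38629.
T_9 = (Δt/2)·[f(t_0) + 2f(t_1) + ... + 2f(t_{8}) + f(t_9)].
Sum ≈ 2.43431.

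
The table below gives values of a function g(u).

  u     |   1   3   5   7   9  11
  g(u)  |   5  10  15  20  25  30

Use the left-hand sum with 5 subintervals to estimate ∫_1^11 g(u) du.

150

Δu = 2.
Sum = 2·[5 + 10 + 15 + 20 + 25] = 150.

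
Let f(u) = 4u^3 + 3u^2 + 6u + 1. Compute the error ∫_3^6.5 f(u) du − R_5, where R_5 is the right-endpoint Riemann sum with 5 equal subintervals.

-406.0875

Exact integral: ∫_3^6.5 f(u) du = 2054.9375.
R_5 = 2461.025.
Error = 2054.9375 − 2461.025 = -406.0875.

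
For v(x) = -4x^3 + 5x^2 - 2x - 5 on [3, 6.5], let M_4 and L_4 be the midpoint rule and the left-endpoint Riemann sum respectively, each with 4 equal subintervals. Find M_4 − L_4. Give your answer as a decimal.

-328.8359375

M_4 = -1330.4921875.
L_4 = -1001.65625.
M_4 − L_4 = -328.8359375.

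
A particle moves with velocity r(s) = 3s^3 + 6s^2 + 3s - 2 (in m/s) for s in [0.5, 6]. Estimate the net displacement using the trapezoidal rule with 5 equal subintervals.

1485.42625

Δs = (6 − 0.5)/5 = 1.1.
r(0.5) = 1.375, r(1.6) = 30.448, r(2.7) = 108.889, r(3.8) = 260.656, r(4.9) = 509.707, r(6) = 880.
T_5 = (Δs/2)·[r(s_0) + 2r(s_1) + ... + 2r(s_{4}) + r(s_5)].
Sum = 1485.42625.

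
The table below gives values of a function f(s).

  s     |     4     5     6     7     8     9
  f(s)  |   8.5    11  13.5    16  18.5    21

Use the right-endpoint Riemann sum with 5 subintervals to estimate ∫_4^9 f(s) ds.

80

Δs = 1.
Sum = 1·[11 + 13.5 + 16 + 18.5 + 21] = 80.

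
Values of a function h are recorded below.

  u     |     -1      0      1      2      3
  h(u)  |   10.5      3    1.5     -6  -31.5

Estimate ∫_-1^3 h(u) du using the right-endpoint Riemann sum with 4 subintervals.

-33

Δu = 1.
Sum = 1·[3 + 1.5 + (-6) + (-31.5)] = -33.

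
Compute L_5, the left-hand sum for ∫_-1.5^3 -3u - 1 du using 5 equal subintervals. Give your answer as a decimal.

-8.55

Δu = (3 − (-1.5))/5 = 0.9.
Left endpoints: -1.5, -0.6, 0.3, 1.2, 2.1.
f(-1.5) = 3.5, f(-0.6) = 0.8, f(0.3) = -1.9, f(1.2) = -4.6, f(2.1) = -7.3.
Sum = Δu · [f(-1.5) + f(-0.6) + f(0.3) + f(1.2) + f(2.1)].
Sum = -8.55.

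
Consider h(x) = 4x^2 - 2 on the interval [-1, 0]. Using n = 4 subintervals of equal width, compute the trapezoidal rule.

Δx = (0 − (-1))/4 = 0.25.
h(-1) = 2, h(-0.75) = 0.25, h(-0.5) = -1, h(-0.25) = -1.75, h(0) = -2.
T_4 = (Δx/2)·[h(x_0) + 2h(x_1) + 2h(x_2) + 2h(x_3) + h(x_4)].
Sum = -0.625.

-0.625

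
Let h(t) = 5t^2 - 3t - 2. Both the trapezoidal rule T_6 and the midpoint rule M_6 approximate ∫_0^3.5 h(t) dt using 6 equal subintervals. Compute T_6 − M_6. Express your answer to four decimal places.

T_6 ≈ 47.075810.
M_6 ≈ 45.587095.
T_6 − M_6 ≈ 1.4887.

1.4887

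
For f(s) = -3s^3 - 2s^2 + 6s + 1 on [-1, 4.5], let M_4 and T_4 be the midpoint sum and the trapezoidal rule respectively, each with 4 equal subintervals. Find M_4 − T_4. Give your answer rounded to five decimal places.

46.14307

M_4 ≈ -289.5825195.
T_4 ≈ -335.7255859.
M_4 − T_4 ≈ 46.14307.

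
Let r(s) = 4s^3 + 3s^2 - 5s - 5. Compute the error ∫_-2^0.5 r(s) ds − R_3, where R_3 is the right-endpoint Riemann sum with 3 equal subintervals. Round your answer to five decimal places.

-1.90972

Exact integral: ∫_-2^0.5 r(s) ds = -10.9375.
R_3 ≈ -9.0277778.
Error ≈ -10.9375 − (-9.0277778) ≈ -1.90972.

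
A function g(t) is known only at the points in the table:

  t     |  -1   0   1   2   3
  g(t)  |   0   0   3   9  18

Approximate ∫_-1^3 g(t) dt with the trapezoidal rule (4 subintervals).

21

Δt = 1.
T_4 = (1/2)·[0 + 2·0 + 2·3 + 2·9 + 18] = 21.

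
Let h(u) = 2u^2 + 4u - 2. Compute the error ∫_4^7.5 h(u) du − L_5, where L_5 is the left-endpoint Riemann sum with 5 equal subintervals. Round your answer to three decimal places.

Exact integral: ∫_4^7.5 h(u) du ≈ 312.08333.
L_5 = 279.58.
Error ≈ 312.08333 − 279.58 ≈ 32.503.

32.503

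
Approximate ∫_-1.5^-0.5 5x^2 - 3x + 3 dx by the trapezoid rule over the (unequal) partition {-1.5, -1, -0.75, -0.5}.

Subinterval widths: 0.5, 0.25, 0.25.
f(-1.5) = 18.75, f(-1) = 11, f(-0.75) = 8.0625, f(-0.5) = 5.75.
On each subinterval the trapezoid contributes (Δx_i/2)·[f(x_{i-1}) + f(x_i)].
Sum = 11.546875.

11.546875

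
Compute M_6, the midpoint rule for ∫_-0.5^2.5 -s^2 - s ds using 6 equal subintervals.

Δs = (2.5 − (-0.5))/6 = 0.5.
Midpoints: -0.25, 0.25, 0.75, 1.25, 1.75, 2.25.
f(-0.25) = 0.1875, f(0.25) = -0.3125, f(0.75) = -1.3125, f(1.25) = -2.8125, f(1.75) = -4.8125, f(2.25) = -7.3125.
Sum = Δs · [f(-0.25) + f(0.25) + f(0.75) + ...].
Sum = -8.1875.

-8.1875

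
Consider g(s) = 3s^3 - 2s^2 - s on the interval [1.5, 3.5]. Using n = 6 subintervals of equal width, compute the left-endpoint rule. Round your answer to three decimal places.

Δs = (3.5 − 1.5)/6 = 1/3.
Left endpoints: 1.5, 11/6, 13/6, 2.5, 17/6, 19/6.
g(1.5) = 4.125, g(11/6) = 715/72, g(13/6) = 455/24, g(2.5) = 31.875, g(17/6) = 3553/72, g(19/6) = 1729/24.
Sum = Δs · [g(1.5) + g(11/6) + g(13/6) + ...].
Sum ≈ 62.093.

62.093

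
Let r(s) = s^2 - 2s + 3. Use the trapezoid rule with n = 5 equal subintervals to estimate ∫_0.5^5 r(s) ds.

30.9825

Δs = (5 − 0.5)/5 = 0.9.
r(0.5) = 2.25, r(1.4) = 2.16, r(2.3) = 3.69, r(3.2) = 6.84, r(4.1) = 11.61, r(5) = 18.
T_5 = (Δs/2)·[r(s_0) + 2r(s_1) + ... + 2r(s_{4}) + r(s_5)].
Sum = 30.9825.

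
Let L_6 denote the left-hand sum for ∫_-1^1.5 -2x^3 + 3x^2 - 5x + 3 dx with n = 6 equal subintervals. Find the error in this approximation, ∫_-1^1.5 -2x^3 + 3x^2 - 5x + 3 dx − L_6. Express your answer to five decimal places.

Exact integral: ∫_-1^1.5 f(x) dx = 6.71875.
L_6 ≈ 10.4730903.
Error ≈ 6.71875 − 10.4730903 ≈ -3.75434.

-3.75434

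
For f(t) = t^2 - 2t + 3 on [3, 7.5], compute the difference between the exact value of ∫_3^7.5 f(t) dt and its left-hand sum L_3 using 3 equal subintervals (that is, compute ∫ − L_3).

Exact integral: ∫_3^7.5 f(t) dt = 97.875.
L_3 = 70.875.
Error = 97.875 − 70.875 = 27.

27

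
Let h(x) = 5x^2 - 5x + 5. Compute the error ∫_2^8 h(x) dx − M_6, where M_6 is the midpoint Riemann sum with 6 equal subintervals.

Exact integral: ∫_2^8 h(x) dx = 720.
M_6 = 717.5.
Error = 720 − 717.5 = 2.5.

2.5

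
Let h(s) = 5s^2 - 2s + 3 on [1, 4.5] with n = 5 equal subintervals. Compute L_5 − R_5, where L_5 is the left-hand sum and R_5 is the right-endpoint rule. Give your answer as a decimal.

L_5 = 111.65.
R_5 = 174.125.
L_5 − R_5 = -62.475.

-62.475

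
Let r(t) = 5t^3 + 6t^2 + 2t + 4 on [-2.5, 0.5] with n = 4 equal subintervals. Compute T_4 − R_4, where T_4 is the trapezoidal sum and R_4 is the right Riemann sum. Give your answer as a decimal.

-18.28125

T_4 = -13.78125.
R_4 = 4.5.
T_4 − R_4 = -18.28125.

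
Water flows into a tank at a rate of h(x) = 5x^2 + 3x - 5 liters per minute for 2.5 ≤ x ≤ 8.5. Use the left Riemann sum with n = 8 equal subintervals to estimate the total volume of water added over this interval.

938.8125

Δx = (8.5 − 2.5)/8 = 0.75.
Left endpoints: 2.5, 3.25, 4, 4.75, 5.5, 6.25, 7, 7.75.
h(2.5) = 33.75, h(3.25) = 57.5625, h(4) = 87, h(4.75) = 122.0625, h(5.5) = 162.75, h(6.25) = 209.0625, h(7) = 261, h(7.75) = 318.5625.
Sum = Δx · [h(2.5) + h(3.25) + h(4) + ...].
Sum = 938.8125.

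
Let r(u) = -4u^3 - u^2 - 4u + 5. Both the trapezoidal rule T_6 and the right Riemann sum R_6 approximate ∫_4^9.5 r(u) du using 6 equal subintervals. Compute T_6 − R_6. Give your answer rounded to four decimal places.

1498.6354

T_6 ≈ -8337.681713.
R_6 ≈ -9836.317130.
T_6 − R_6 ≈ 1498.6354.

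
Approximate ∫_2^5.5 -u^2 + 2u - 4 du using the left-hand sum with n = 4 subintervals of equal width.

Δu = (5.5 − 2)/4 = 0.875.
Left endpoints: 2, 2.875, 3.75, 4.625.
f(2) = -4, f(2.875) = -6.515625, f(3.75) = -10.5625, f(4.625) = -16.140625.
Sum = Δu · [f(2) + f(2.875) + f(3.75) + f(4.625)].
Sum = -32.56640625.

-32.56640625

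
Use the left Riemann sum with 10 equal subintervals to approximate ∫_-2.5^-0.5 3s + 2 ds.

-5.6

Δs = (-0.5 − (-2.5))/10 = 0.2.
Left endpoints: -2.5, -2.3, -2.1, -1.9, -1.7, -1.5, -1.3, -1.1, -0.9, -0.7.
f(-2.5) = -5.5, f(-2.3) = -4.9, f(-2.1) = -4.3, f(-1.9) = -3.7, f(-1.7) = -3.1, f(-1.5) = -2.5, f(-1.3) = -1.9, f(-1.1) = -1.3, f(-0.9) = -0.7, f(-0.7) = -0.1.
Sum = Δs · [f(-2.5) + f(-2.3) + f(-2.1) + ...].
Sum = -5.6.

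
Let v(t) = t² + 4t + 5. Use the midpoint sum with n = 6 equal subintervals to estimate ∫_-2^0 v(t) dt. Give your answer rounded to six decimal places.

Δt = (0 − (-2))/6 = 1/3.
Midpoints: -11/6, -1.5, -7/6, -5/6, -0.5, -1/6.
v(-11/6) = 37/36, v(-1.5) = 1.25, v(-7/6) = 61/36, v(-5/6) = 85/36, v(-0.5) = 3.25, v(-1/6) = 157/36.
Sum = Δt · [v(-11/6) + v(-1.5) + v(-7/6) + ...].
Sum ≈ 4.648148.

4.648148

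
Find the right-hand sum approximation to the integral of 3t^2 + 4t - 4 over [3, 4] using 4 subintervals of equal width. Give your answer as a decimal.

50.15625

Δt = (4 − 3)/4 = 0.25.
Right endpoints: 3.25, 3.5, 3.75, 4.
f(3.25) = 40.6875, f(3.5) = 46.75, f(3.75) = 53.1875, f(4) = 60.
Sum = Δt · [f(3.25) + f(3.5) + f(3.75) + f(4)].
Sum = 50.15625.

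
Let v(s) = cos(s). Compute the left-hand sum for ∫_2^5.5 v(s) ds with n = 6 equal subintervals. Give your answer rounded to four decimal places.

-1.8969

Δs = (5.5 − 2)/6 = 7/12.
Left endpoints: 2, 31/12, 19/6, 3.75, 13/3, 59/12.
v(2) ≈ -0.4161, v(31/12) ≈ -0.8482, v(19/6) ≈ -0.9997, v(3.75) ≈ -0.8206, v(13/3) ≈ -0.3700, v(59/12) ≈ 0.2029.
Sum = Δs · [v(2) + v(31/12) + v(19/6) + ...].
Sum ≈ -1.8969.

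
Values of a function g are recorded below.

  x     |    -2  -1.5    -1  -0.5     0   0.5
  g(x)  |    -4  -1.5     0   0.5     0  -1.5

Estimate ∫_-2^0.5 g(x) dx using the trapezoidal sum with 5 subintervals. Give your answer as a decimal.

Δx = 0.5.
T_5 = (0.5/2)·[(-4) + 2·(-1.5) + 2·0 + 2·0.5 + 2·0 + (-1.5)] = -1.875.

-1.875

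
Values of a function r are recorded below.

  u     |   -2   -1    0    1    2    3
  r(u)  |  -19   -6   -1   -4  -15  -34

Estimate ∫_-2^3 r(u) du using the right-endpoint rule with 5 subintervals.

-60

Δu = 1.
Sum = 1·[(-6) + (-1) + (-4) + (-15) + (-34)] = -60.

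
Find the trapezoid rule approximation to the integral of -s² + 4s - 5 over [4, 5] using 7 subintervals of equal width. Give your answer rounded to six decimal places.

Δs = (5 − 4)/7 = 1/7.
f(4) = -5, f(29/7) = -274/49, f(30/7) = -305/49, f(31/7) = -338/49, f(32/7) = -373/49, f(33/7) = -410/49, f(34/7) = -449/49, f(5) = -10.
T_7 = (Δs/2)·[f(s_0) + 2f(s_1) + ... + 2f(s_{6}) + f(s_7)].
Sum ≈ -7.336735.

-7.336735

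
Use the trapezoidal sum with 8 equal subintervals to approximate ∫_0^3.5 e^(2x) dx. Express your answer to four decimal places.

582.3304

Δx = (3.5 − 0)/8 = 0.4375.
f(0) ≈ 1.0000, f(0.4375) ≈ 2.3989, f(0.875) ≈ 5.7546, f(1.3125) ≈ 13.8046, f(1.75) ≈ 33.1155, f(2.1875) ≈ 79.4398, f(2.625) ≈ 190.5663, f(3.0625) ≈ 457.1447, f(3.5) ≈ 1096.6332.
T_8 = (Δx/2)·[f(x_0) + 2f(x_1) + ... + 2f(x_{7}) + f(x_8)].
Sum ≈ 582.3304.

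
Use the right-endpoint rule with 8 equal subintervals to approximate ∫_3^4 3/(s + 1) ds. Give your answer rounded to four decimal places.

Δs = (4 − 3)/8 = 0.125.
Right endpoints: 3.125, 3.25, 3.375, 3.5, 3.625, 3.75, 3.875, 4.
f(3.125) = 8/11, f(3.25) = 12/17, f(3.375) = 24/35, f(3.5) = 2/3, f(3.625) = 24/37, f(3.75) = 12/19, f(3.875) = 8/13, f(4) = 0.6.
Sum = Δs · [f(3.125) + f(3.25) + f(3.375) + ...].
Sum ≈ 0.6601.

0.6601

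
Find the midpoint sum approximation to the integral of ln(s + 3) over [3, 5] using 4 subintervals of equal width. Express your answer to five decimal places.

Δs = (5 − 3)/4 = 0.5.
Midpoints: 3.25, 3.75, 4.25, 4.75.
f(3.25) ≈ 1.83258, f(3.75) ≈ 1.90954, f(4.25) ≈ 1.98100, f(4.75) ≈ 2.04769.
Sum = Δs · [f(3.25) + f(3.75) + f(4.25) + f(4.75)].
Sum ≈ 3.88541.

3.88541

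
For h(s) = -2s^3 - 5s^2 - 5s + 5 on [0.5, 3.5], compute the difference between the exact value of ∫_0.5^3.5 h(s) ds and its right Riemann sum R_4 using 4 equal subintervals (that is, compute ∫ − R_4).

64.96875

Exact integral: ∫_0.5^3.5 h(s) ds = -161.25.
R_4 = -226.21875.
Error = -161.25 − (-226.21875) = 64.96875.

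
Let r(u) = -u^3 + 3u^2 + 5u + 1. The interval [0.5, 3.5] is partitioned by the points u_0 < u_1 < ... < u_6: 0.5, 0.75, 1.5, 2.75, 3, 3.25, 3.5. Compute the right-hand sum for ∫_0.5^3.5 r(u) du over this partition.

Subinterval widths: 0.25, 0.75, 1.25, 0.25, 0.25, 0.25.
Right endpoints: 0.75, 1.5, 2.75, 3, 3.25, 3.5.
r(0.75) = 6.015625, r(1.5) = 11.875, r(2.75) = 16.640625, r(3) = 16, r(3.25) = 14.609375, r(3.5) = 12.375.
Sum = Σ Δu_i · r(u_i).
Sum = 41.95703125.

41.95703125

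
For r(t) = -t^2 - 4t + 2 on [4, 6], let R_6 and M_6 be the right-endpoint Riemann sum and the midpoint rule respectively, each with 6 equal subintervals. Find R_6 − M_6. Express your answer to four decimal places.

-4.7222

R_6 ≈ -91.370370.
M_6 ≈ -86.648148.
R_6 − M_6 ≈ -4.7222.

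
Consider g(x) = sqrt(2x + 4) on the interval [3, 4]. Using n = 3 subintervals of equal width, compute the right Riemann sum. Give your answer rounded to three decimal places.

Δx = (4 − 3)/3 = 1/3.
Right endpoints: 10/3, 11/3, 4.
g(10/3) ≈ 3.266, g(11/3) ≈ 3.367, g(4) ≈ 3.464.
Sum = Δx · [g(10/3) + g(11/3) + g(4)].
Sum ≈ 3.366.

3.366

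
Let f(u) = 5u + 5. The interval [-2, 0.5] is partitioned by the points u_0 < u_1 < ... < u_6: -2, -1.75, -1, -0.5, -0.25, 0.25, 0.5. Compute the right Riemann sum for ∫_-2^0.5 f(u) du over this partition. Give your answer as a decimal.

Subinterval widths: 0.25, 0.75, 0.5, 0.25, 0.5, 0.25.
Right endpoints: -1.75, -1, -0.5, -0.25, 0.25, 0.5.
f(-1.75) = -3.75, f(-1) = 0, f(-0.5) = 2.5, f(-0.25) = 3.75, f(0.25) = 6.25, f(0.5) = 7.5.
Sum = Σ Δu_i · f(u_i).
Sum = 6.25.

6.25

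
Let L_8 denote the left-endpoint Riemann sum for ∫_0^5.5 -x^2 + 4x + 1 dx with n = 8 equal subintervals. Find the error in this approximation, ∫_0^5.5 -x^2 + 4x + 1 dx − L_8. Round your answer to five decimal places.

Exact integral: ∫_0^5.5 f(x) dx ≈ 10.5416667.
L_8 ≈ 12.9443359.
Error ≈ 10.5416667 − 12.9443359 ≈ -2.40267.

-2.40267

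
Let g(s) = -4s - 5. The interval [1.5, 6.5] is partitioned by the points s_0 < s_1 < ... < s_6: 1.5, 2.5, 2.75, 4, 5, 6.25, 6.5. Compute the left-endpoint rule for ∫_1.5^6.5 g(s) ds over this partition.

-94.5

Subinterval widths: 1, 0.25, 1.25, 1, 1.25, 0.25.
Left endpoints: 1.5, 2.5, 2.75, 4, 5, 6.25.
g(1.5) = -11, g(2.5) = -15, g(2.75) = -16, g(4) = -21, g(5) = -25, g(6.25) = -30.
Sum = Σ Δs_i · g(s_i).
Sum = -94.5.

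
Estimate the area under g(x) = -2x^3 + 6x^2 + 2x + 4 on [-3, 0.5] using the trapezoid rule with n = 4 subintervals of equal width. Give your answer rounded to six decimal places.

105.998047

Δx = (0.5 − (-3))/4 = 0.875.
g(-3) = 106, g(-2.125) = 46.03515625, g(-1.25) = 14.78125, g(-0.375) = 4.19921875, g(0.5) = 6.25.
T_4 = (Δx/2)·[g(x_0) + 2g(x_1) + 2g(x_2) + 2g(x_3) + g(x_4)].
Sum ≈ 105.998047.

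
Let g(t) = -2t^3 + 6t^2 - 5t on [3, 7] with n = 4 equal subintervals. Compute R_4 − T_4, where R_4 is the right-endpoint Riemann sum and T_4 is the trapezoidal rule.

R_4 = -850.
T_4 = -644.
R_4 − T_4 = -206.

-206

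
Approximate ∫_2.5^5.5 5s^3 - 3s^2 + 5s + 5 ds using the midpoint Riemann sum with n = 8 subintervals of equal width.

1017.24609375

Δs = (5.5 − 2.5)/8 = 0.375.
Midpoints: 2.6875, 3.0625, 3.4375, 3.8125, 4.1875, 4.5625, 4.9375, 5.3125.
f(2.6875) = 384303/4096, f(3.0625) = 556197/4096, f(3.4375) = 777555/4096, f(3.8125) = 1054857/4096, f(4.1875) = 1394583/4096, f(4.5625) = 1803213/4096, f(4.9375) = 2287227/4096, f(5.3125) = 2853105/4096.
Sum = Δs · [f(2.6875) + f(3.0625) + f(3.4375) + ...].
Sum = 1017.24609375.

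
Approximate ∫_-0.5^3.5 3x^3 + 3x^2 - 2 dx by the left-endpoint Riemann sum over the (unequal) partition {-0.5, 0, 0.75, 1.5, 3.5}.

Subinterval widths: 0.5, 0.75, 0.75, 2.
Left endpoints: -0.5, 0, 0.75, 1.5.
f(-0.5) = -1.625, f(0) = -2, f(0.75) = 0.953125, f(1.5) = 14.875.
Sum = Σ Δx_i · f(x_i).
Sum = 28.15234375.

28.15234375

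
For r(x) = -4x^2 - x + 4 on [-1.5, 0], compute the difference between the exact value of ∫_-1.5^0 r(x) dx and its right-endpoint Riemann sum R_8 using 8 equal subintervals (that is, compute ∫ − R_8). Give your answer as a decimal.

-0.66796875

Exact integral: ∫_-1.5^0 r(x) dx = 2.625.
R_8 = 3.29296875.
Error = 2.625 − 3.29296875 = -0.66796875.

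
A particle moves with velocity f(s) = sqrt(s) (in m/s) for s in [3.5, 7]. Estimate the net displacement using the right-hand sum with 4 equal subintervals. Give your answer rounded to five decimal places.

Δs = (7 − 3.5)/4 = 0.875.
Right endpoints: 4.375, 5.25, 6.125, 7.
f(4.375) ≈ 2.09165, f(5.25) ≈ 2.29129, f(6.125) ≈ 2.47487, f(7) ≈ 2.64575.
Sum = Δs · [f(4.375) + f(5.25) + f(6.125) + f(7)].
Sum ≈ 8.31562.

8.31562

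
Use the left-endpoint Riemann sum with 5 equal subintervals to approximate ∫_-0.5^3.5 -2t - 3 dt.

-20.8

Δt = (3.5 − (-0.5))/5 = 0.8.
Left endpoints: -0.5, 0.3, 1.1, 1.9, 2.7.
f(-0.5) = -2, f(0.3) = -3.6, f(1.1) = -5.2, f(1.9) = -6.8, f(2.7) = -8.4.
Sum = Δt · [f(-0.5) + f(0.3) + f(1.1) + f(1.9) + f(2.7)].
Sum = -20.8.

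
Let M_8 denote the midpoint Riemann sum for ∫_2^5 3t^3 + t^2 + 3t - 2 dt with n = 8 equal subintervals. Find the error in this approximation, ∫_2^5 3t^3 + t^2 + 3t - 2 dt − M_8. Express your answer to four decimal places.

1.1426

Exact integral: ∫_2^5 f(t) dt = 521.25.
M_8 ≈ 520.107422.
Error ≈ 521.25 − 520.107422 ≈ 1.1426.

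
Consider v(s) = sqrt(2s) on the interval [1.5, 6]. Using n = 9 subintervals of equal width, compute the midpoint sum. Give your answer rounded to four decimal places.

Δs = (6 − 1.5)/9 = 0.5.
Midpoints: 1.75, 2.25, 2.75, 3.25, 3.75, 4.25, 4.75, 5.25, 5.75.
v(1.75) ≈ 1.8708, v(2.25) ≈ 2.1213, v(2.75) ≈ 2.3452, v(3.25) ≈ 2.5495, v(3.75) ≈ 2.7386, v(4.25) ≈ 2.9155, v(4.75) ≈ 3.0822, v(5.25) ≈ 3.2404, v(5.75) ≈ 3.3912.
Sum = Δs · [v(1.75) + v(2.25) + v(2.75) + ...].
Sum ≈ 12.1273.

12.1273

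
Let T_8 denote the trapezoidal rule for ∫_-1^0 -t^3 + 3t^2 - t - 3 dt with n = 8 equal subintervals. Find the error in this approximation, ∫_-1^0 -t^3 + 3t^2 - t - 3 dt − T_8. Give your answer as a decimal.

Exact integral: ∫_-1^0 f(t) dt = -1.25.
T_8 = -1.23828125.
Error = -1.25 − (-1.23828125) = -0.01171875.

-0.01171875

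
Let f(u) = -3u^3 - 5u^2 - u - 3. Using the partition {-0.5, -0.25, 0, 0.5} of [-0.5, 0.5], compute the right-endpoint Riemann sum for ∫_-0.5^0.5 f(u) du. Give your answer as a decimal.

-4.06640625

Subinterval widths: 0.25, 0.25, 0.5.
Right endpoints: -0.25, 0, 0.5.
f(-0.25) = -3.015625, f(0) = -3, f(0.5) = -5.125.
Sum = Σ Δu_i · f(u_i).
Sum = -4.06640625.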